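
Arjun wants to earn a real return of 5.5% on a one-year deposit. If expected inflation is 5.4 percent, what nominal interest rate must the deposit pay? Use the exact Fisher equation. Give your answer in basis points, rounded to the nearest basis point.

(1 + i) = (1 + r)(1 + π) = 1.05500 × 1.05400 = 1.11197
i = 1.11197 − 1, so the required nominal rate is 1120 basis points.

1120 basis points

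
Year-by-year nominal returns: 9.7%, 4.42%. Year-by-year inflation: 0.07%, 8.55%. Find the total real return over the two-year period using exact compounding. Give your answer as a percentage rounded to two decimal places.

Compound the nominal returns: 1.0970 × 1.0442 = 1.145487.
Compound inflation: 1.0007 × 1.0855 = 1.086260.
Deflate: 1.145487 / 1.086260 = 1.054524.
Total real return = 1.054524 − 1 → 5.45%.

5.45%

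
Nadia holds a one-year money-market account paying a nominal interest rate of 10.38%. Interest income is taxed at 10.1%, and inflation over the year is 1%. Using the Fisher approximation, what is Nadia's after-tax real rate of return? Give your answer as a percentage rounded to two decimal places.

8.33%

After-tax nominal return = 10.38% × (1 − 0.101) = 9.33162%.
r ≈ 9.33162% − 1% → 8.33%.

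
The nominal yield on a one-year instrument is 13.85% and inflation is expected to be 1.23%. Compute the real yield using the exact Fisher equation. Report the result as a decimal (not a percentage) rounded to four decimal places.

1 + r = 1.13850 / 1.01230 = 1.124667
r = 1.124667 − 1 = 12.4667%, i.e. 0.1247.

0.1247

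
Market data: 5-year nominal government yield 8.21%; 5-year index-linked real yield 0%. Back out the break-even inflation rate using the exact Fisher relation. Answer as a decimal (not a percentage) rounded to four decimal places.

0.0821

(1 + π) = (1 + i)/(1 + r) = 1.08210 / 1.00000 = 1.082100
Break-even inflation = 1.082100 − 1 → 0.0821.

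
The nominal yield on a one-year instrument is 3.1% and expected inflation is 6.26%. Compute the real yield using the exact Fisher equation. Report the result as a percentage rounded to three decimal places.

-2.974%

1 + r = 1.03100 / 1.06260 = 0.970262
r = 0.970262 − 1 = -2.9738%, i.e. -2.974%.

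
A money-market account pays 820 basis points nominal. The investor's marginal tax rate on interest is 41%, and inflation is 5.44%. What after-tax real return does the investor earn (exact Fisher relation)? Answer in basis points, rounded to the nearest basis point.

-57 basis points

After-tax nominal return = 8.2% × (1 − 0.41) = 4.8380%.
1 + r = 1.04838 / 1.05440 = 0.994291
After-tax real rate = 0.994291 − 1 → -57 basis points.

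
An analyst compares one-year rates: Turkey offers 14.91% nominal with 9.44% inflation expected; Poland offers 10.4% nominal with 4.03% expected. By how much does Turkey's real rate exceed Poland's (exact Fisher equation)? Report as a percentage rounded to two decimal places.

-1.13%

Turkey: (1 + 0.1491)/(1 + 0.0944) − 1 = 4.9982%
Poland: (1 + 0.1040)/(1 + 0.0403) − 1 = 6.1232%
Differential = 4.9982% − 6.1232% = -1.1251% → -1.13%.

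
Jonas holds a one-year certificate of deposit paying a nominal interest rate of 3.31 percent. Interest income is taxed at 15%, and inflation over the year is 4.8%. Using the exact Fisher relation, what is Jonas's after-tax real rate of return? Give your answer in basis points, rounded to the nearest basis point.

-190 basis points

After-tax nominal return = 3.31% × (1 − 0.15) = 2.8135%.
1 + r = 1.028135 / 1.04800 = 0.981045
After-tax real rate = 0.981045 − 1 → -190 basis points.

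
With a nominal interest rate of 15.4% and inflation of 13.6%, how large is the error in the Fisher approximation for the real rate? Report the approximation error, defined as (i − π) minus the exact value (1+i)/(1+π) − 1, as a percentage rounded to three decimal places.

Approximate: r ≈ 15.400% − 13.600% = 1.8000%
Exact: (1 + 0.1540)/(1 + 0.1360) − 1 = 1.58451%
Error = 1.8000% − 1.58451% = 0.21549% → 0.215%.

0.215%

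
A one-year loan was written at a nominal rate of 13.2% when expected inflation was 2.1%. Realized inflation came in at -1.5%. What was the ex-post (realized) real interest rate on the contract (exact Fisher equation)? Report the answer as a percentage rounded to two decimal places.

14.92%

Ex-post: (1 + 0.1320)/(1 − 0.0150) − 1 = 14.9239%
So the realized real rate is 14.92%.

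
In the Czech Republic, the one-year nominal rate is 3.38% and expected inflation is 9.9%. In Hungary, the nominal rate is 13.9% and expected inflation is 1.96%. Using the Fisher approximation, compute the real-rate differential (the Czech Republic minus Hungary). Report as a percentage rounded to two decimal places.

-18.46%

The Czech Republic: 3.38% − 9.9% = -6.520%
Hungary: 13.9% − 1.96% = 11.940%
Differential = -18.460% → -18.46%.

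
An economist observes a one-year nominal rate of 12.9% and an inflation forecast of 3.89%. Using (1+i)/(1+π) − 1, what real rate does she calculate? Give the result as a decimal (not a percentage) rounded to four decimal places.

0.0867

1 + r = 1.12900 / 1.03890 = 1.086726
r = 1.086726 − 1 = 8.6726%, i.e. 0.0867.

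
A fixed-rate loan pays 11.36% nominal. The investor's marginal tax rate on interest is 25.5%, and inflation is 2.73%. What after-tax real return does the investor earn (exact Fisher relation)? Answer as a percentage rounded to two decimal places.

After-tax nominal return = 11.36% × (1 − 0.255) = 8.4632%.
1 + r = 1.084632 / 1.02730 = 1.055808
After-tax real rate = 1.055808 − 1 → 5.58%.

5.58%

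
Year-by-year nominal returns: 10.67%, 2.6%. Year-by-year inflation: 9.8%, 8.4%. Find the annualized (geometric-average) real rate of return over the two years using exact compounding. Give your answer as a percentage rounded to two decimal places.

-2.33%

Nominal growth factor = 1.1067 × 1.0260 = 1.13547420
Price-level growth factor = 1.0980 × 1.0840 = 1.19023200
Real growth factor = 1.13547420 / 1.19023200 = 0.95399401
Annualized real rate = 0.95399401^(1/2) − 1 = -2.3274% → -2.33%.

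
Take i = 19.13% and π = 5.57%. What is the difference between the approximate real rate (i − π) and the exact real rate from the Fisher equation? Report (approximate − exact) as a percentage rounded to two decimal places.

Approximate: r ≈ 19.130% − 5.570% = 13.5600%
Exact: (1 + 0.1913)/(1 + 0.0557) − 1 = 12.8446%
Error = 13.5600% − 12.8446% = 0.7154% → 0.72%.

0.72%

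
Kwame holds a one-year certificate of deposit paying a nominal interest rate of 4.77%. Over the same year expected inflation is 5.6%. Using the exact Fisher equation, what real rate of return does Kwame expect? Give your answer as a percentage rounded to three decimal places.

-0.786%

By the Fisher equation, 1 + r = (1 + i)/(1 + π).
1 + r = 1.04770 / 1.05600 = 0.992140
r = 0.992140 − 1 = -0.7860%, i.e. -0.786%.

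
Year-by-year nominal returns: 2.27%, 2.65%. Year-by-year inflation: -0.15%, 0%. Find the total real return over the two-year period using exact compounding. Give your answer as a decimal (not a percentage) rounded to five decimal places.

Nominal growth factor = 1.0227 × 1.0265 = 1.049802
Price-level growth factor = 0.9985 × 1.0000 = 0.998500
Real growth factor = 1.049802 / 0.998500 = 1.051379
Total real return = 1.051379 − 1 → 0.05138.

0.05138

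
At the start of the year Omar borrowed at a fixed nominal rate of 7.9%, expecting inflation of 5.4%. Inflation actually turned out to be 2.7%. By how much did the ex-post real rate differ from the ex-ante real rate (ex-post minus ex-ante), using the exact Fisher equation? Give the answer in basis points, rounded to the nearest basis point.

269 basis points

Ex-ante: (1 + 0.0790)/(1 + 0.0540) − 1 = 2.3719%
Ex-post: (1 + 0.0790)/(1 + 0.0270) − 1 = 5.0633%
Difference (ex-post − ex-ante) = 2.6914% → 269 basis points.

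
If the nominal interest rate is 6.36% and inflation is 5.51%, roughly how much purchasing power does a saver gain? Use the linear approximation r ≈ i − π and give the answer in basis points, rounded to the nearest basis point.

r ≈ i − π = 6.36% − 5.51% = 85 basis points.

85 basis points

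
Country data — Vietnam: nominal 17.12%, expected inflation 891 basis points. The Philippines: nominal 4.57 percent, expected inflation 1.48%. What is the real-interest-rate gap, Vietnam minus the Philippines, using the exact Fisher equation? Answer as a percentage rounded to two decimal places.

4.49%

Vietnam: (1 + 0.1712)/(1 + 0.0891) − 1 = 7.5383%
The Philippines: (1 + 0.0457)/(1 + 0.0148) − 1 = 3.0449%
Differential = 7.5383% − 3.0449% = 4.4934% → 4.49%.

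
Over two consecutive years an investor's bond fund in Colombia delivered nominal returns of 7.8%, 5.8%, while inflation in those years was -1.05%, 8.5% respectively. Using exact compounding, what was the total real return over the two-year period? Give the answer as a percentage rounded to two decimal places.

6.23%

Nominal growth factor = 1.0780 × 1.0580 = 1.140524
Price-level growth factor = 0.9895 × 1.0850 = 1.073608
Real growth factor = 1.140524 / 1.073608 = 1.062329
Total real return = 1.062329 − 1 → 6.23%.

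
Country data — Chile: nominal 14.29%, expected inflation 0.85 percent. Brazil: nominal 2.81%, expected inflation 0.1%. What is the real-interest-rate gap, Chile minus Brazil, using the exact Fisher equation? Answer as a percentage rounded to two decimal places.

10.62%

Chile: (1 + 0.1429)/(1 + 0.0085) − 1 = 13.3267%
Brazil: (1 + 0.0281)/(1 + 0.0010) − 1 = 2.7073%
Differential = 13.3267% − 2.7073% = 10.6194% → 10.62%.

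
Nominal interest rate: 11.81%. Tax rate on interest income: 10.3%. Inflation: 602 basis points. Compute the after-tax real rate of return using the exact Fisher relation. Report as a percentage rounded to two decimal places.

4.31%

After-tax nominal return = 11.81% × (1 − 0.103) = 10.59357%.
1 + r = 1.1059357 / 1.06020 = 1.043139
After-tax real rate = 1.043139 − 1 → 4.31%.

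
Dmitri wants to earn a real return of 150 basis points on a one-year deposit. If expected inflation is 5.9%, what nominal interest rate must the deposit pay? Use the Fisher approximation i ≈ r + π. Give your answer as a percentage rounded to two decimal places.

i ≈ r + π = 1.5% + 5.9% = 7.40%.

7.40%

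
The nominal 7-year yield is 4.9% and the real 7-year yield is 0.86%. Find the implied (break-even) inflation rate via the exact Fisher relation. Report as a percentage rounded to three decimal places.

(1 + π) = (1 + i)/(1 + r) = 1.04900 / 1.00860 = 1.040056
Break-even inflation = 1.040056 − 1 → 4.006%.

4.006%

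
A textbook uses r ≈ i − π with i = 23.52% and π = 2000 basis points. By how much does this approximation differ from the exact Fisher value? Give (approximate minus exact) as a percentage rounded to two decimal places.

Approximate: r ≈ 23.520% − 20.000% = 3.5200%
Exact: (1 + 0.2352)/(1 + 0.2000) − 1 = 2.9333%
Error = 3.5200% − 2.9333% = 0.5867% → 0.59%.

0.59%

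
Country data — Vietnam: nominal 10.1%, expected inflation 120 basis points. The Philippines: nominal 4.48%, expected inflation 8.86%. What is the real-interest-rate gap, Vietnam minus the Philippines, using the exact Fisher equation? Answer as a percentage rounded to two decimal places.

Vietnam: (1 + 0.1010)/(1 + 0.0120) − 1 = 8.7945%
The Philippines: (1 + 0.0448)/(1 + 0.0886) − 1 = -4.0235%
Differential = 8.7945% − (-4.0235%) = 12.8180% → 12.82%.

12.82%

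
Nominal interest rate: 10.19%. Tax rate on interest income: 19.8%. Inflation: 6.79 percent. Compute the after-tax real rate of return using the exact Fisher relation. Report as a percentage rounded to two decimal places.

After-tax nominal return = 10.19% × (1 − 0.198) = 8.17238%.
1 + r = 1.0817238 / 1.06790 = 1.012945
After-tax real rate = 1.012945 − 1 → 1.29%.

1.29%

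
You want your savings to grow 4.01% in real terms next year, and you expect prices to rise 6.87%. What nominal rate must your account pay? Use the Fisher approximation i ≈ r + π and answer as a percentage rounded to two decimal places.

10.88%

i ≈ r + π = 4.01% + 6.87% = 10.88%.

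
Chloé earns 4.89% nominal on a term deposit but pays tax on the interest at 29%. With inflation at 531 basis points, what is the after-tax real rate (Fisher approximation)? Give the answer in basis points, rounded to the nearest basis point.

-184 basis points

After-tax nominal return = 4.89% × (1 − 0.29) = 3.4719%.
r ≈ 3.4719% − 5.31% → -184 basis points.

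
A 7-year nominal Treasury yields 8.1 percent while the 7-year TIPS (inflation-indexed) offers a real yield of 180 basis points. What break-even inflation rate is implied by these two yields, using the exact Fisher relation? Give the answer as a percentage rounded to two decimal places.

6.19%

(1 + π) = (1 + i)/(1 + r) = 1.08100 / 1.01800 = 1.061886
Break-even inflation = 1.061886 − 1 → 6.19%.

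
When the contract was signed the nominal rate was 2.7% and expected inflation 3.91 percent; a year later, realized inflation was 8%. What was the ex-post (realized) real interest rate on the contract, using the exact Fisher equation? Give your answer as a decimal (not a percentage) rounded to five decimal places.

Ex-post: (1 + 0.0270)/(1 + 0.0800) − 1 = -4.9074%
So the realized real rate is -0.04907.

-0.04907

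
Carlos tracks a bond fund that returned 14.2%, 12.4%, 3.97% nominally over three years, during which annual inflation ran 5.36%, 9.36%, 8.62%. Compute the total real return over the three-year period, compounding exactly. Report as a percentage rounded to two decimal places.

Nominal growth factor = 1.1420 × 1.1240 × 1.0397 = 1.334567
Price-level growth factor = 1.0536 × 1.0936 × 1.0862 = 1.251538
Real growth factor = 1.334567 / 1.251538 = 1.066342
Total real return = 1.066342 − 1 → 6.63%.

6.63%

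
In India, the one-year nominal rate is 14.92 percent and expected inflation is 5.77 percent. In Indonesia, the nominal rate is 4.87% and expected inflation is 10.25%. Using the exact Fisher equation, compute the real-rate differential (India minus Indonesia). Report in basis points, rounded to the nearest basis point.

1353 basis points

India: (1 + 0.1492)/(1 + 0.0577) − 1 = 8.6508%
Indonesia: (1 + 0.0487)/(1 + 0.1025) − 1 = -4.8798%
Differential = 8.6508% − (-4.8798%) = 13.5307% → 1353 basis points.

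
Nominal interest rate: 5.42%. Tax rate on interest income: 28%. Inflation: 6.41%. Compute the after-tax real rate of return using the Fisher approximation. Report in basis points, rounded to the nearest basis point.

-251 basis points

After-tax nominal return = 5.42% × (1 − 0.28) = 3.9024%.
r ≈ 3.9024% − 6.41% → -251 basis points.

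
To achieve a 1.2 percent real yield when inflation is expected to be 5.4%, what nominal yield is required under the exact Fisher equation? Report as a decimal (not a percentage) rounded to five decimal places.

(1 + i) = (1 + r)(1 + π) = 1.01200 × 1.05400 = 1.066648
i = 1.066648 − 1, so the required nominal rate is 0.06665.

0.06665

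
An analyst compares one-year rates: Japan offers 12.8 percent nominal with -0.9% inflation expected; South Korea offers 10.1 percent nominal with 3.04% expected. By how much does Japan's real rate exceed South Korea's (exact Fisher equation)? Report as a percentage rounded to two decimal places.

Japan: (1 + 0.1280)/(1 − 0.0090) − 1 = 13.8244%
South Korea: (1 + 0.1010)/(1 + 0.0304) − 1 = 6.8517%
Differential = 13.8244% − 6.8517% = 6.9727% → 6.97%.

6.97%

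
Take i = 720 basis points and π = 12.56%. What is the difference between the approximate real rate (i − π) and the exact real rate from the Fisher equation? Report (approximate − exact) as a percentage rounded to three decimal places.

-0.598%

Approximate: r ≈ 7.200% − 12.560% = -5.3600%
Exact: (1 + 0.0720)/(1 + 0.1256) − 1 = -4.7619%
Error = -5.3600% − (-4.7619%) = -0.5981% → -0.598%.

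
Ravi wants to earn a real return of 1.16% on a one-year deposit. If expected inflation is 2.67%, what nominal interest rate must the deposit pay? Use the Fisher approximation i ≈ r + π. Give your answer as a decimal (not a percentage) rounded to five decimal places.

i ≈ r + π = 1.16% + 2.67% = 0.03830.

0.03830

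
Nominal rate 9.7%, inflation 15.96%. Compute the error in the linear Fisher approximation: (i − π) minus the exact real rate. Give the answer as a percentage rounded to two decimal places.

Approximate: r ≈ 9.700% − 15.960% = -6.2600%
Exact: (1 + 0.0970)/(1 + 0.1596) − 1 = -5.3984%
Error = -6.2600% − (-5.3984%) = -0.8616% → -0.86%.

-0.86%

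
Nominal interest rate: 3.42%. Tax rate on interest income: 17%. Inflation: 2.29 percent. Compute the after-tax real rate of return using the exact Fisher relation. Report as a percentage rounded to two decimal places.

0.54%

After-tax nominal return = 3.42% × (1 − 0.17) = 2.8386%.
1 + r = 1.028386 / 1.02290 = 1.005363
After-tax real rate = 1.005363 − 1 → 0.54%.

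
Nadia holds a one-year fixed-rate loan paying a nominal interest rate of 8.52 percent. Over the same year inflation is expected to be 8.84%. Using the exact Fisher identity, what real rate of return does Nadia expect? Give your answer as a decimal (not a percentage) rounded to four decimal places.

1 + r = 1.08520 / 1.08840 = 0.997060
r = 0.997060 − 1 = -0.2940%, i.e. -0.0029.

-0.0029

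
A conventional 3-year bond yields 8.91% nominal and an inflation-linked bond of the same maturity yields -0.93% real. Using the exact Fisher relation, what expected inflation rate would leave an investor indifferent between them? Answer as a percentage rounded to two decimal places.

9.93%

(1 + π) = (1 + i)/(1 + r) = 1.08910 / 0.99070 = 1.099324
Break-even inflation = 1.099324 − 1 → 9.93%.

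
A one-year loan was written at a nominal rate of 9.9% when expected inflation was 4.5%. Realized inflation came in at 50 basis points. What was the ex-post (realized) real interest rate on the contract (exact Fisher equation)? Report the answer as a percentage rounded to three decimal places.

Ex-post: (1 + 0.0990)/(1 + 0.0050) − 1 = 9.3532%
So the realized real rate is 9.353%.

9.353%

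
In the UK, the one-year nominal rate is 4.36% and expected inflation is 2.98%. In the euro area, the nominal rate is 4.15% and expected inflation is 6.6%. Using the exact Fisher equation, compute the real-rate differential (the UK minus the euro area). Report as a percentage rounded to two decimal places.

3.64%

The UK: (1 + 0.0436)/(1 + 0.0298) − 1 = 1.3401%
The euro area: (1 + 0.0415)/(1 + 0.0660) − 1 = -2.2983%
Differential = 1.3401% − (-2.2983%) = 3.6384% → 3.64%.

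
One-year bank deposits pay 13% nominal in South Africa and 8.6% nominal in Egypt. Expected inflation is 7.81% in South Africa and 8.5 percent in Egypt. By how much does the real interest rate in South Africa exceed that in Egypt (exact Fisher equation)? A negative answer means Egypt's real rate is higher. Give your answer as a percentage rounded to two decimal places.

South Africa: (1 + 0.1300)/(1 + 0.0781) − 1 = 4.8140%
Egypt: (1 + 0.0860)/(1 + 0.0850) − 1 = 0.0922%
Differential = 4.8140% − 0.0922% = 4.7219% → 4.72%.

4.72%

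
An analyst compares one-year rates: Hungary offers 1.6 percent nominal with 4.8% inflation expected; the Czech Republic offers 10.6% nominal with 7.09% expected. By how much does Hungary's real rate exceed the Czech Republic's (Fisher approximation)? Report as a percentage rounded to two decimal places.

-6.71%

Hungary: 1.6% − 4.8% = -3.200%
The Czech Republic: 10.6% − 7.09% = 3.510%
Differential = -6.710% → -6.71%.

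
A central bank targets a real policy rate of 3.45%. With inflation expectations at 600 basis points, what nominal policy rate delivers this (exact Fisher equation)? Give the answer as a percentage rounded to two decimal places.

9.66%

(1 + i) = (1 + r)(1 + π) = 1.03450 × 1.06000 = 1.09657
i = 1.09657 − 1, so the required nominal rate is 9.66%.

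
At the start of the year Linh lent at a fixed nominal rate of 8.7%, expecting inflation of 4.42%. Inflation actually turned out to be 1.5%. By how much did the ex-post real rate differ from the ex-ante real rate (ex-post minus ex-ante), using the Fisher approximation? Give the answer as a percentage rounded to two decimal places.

Ex-ante: 8.7% − 4.42% = 4.280%
Ex-post: 8.7% − 1.5% = 7.200%
Difference (ex-post − ex-ante) = 2.9200% → 2.92%.

2.92%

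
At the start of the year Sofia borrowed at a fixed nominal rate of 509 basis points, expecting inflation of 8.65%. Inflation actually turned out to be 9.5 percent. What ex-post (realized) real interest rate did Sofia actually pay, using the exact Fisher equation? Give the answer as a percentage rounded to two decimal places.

Ex-post: (1 + 0.0509)/(1 + 0.0950) − 1 = -4.0274%
So the realized real rate is -4.03%.

-4.03%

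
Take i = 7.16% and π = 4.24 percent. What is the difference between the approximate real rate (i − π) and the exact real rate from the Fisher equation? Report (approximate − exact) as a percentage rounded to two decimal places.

Approximate: r ≈ 7.160% − 4.240% = 2.9200%
Exact: (1 + 0.0716)/(1 + 0.0424) − 1 = 2.8012%
Error = 2.9200% − 2.8012% = 0.1188% → 0.12%.

0.12%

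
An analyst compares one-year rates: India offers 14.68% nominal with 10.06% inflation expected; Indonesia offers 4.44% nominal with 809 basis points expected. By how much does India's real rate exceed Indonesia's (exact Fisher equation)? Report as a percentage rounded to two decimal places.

7.57%

India: (1 + 0.1468)/(1 + 0.1006) − 1 = 4.1977%
Indonesia: (1 + 0.0444)/(1 + 0.0809) − 1 = -3.3768%
Differential = 4.1977% − (-3.3768%) = 7.5745% → 7.57%.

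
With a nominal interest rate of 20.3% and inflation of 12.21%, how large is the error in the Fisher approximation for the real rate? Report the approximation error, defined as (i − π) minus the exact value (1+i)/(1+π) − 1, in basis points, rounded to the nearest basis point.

Approximate: r ≈ 20.300% − 12.210% = 8.0900%
Exact: (1 + 0.2030)/(1 + 0.1221) − 1 = 7.2097%
Error = 8.0900% − 7.2097% = 0.8803% → 88 basis points.

88 basis points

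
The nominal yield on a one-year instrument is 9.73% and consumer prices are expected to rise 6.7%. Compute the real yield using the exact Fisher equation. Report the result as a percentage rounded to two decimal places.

2.84%

By the Fisher equation, 1 + r = (1 + i)/(1 + π).
1 + r = 1.09730 / 1.06700 = 1.028397
r = 1.028397 − 1 = 2.8397%, i.e. 2.84%.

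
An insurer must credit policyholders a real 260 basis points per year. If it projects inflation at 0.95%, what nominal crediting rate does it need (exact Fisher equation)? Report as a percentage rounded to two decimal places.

(1 + i) = (1 + r)(1 + π) = 1.02600 × 1.00950 = 1.035747
i = 1.035747 − 1, so the required nominal rate is 3.57%.

3.57%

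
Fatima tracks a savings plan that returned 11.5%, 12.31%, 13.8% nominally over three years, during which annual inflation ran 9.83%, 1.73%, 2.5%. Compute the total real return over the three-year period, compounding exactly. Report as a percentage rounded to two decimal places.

24.43%

Compound the nominal returns: 1.1150 × 1.1231 × 1.1380 = 1.425068.
Compound inflation: 1.0983 × 1.0173 × 1.0250 = 1.145233.
Deflate: 1.425068 / 1.145233 = 1.244347.
Total real return = 1.244347 − 1 → 24.43%.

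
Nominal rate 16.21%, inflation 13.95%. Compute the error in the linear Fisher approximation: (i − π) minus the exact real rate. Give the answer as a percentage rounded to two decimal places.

0.28%

Approximate: r ≈ 16.210% − 13.950% = 2.2600%
Exact: (1 + 0.1621)/(1 + 0.1395) − 1 = 1.9833%
Error = 2.2600% − 1.9833% = 0.2767% → 0.28%.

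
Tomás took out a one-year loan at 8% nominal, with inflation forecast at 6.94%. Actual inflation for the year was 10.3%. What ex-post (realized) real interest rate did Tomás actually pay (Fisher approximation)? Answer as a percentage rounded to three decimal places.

Ex-post: 8% − 10.3% = -2.300%
So the realized real rate is -2.300%.

-2.300%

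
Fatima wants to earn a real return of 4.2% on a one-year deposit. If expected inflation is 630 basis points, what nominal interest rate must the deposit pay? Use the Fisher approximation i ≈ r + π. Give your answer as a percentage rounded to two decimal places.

10.50%

i ≈ r + π = 4.2% + 6.3% = 10.50%.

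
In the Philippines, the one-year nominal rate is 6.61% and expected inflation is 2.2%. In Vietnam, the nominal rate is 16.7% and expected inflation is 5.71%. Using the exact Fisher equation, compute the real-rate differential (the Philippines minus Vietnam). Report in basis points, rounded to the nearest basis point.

The Philippines: (1 + 0.0661)/(1 + 0.0220) − 1 = 4.3151%
Vietnam: (1 + 0.1670)/(1 + 0.0571) − 1 = 10.3964%
Differential = 4.3151% − 10.3964% = -6.0813% → -608 basis points.

-608 basis points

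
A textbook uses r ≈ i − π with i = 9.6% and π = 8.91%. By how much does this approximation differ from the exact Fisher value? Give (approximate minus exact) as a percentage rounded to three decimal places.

0.056%

Approximate: r ≈ 9.600% − 8.910% = 0.6900%
Exact: (1 + 0.0960)/(1 + 0.0891) − 1 = 0.6336%
Error = 0.6900% − 0.6336% = 0.0564% → 0.056%.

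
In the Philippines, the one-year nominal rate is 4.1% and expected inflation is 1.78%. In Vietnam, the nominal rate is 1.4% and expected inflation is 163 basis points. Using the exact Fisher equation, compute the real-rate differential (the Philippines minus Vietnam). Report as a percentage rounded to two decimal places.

The Philippines: (1 + 0.0410)/(1 + 0.0178) − 1 = 2.2794%
Vietnam: (1 + 0.0140)/(1 + 0.0163) − 1 = -0.2263%
Differential = 2.2794% − (-0.2263%) = 2.5057% → 2.51%.

2.51%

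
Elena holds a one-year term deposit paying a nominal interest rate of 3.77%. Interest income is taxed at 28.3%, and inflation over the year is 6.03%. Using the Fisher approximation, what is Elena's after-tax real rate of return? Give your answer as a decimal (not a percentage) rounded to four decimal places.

-0.0333

After-tax nominal return = 3.77% × (1 − 0.283) = 2.70309%.
r ≈ 2.70309% − 6.03% → -0.0333.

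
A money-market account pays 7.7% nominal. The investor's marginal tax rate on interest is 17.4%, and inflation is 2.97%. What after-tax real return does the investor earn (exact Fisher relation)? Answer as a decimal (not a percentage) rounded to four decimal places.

After-tax nominal return = 7.7% × (1 − 0.174) = 6.3602%.
1 + r = 1.063602 / 1.02970 = 1.032924
After-tax real rate = 1.032924 − 1 → 0.0329.

0.0329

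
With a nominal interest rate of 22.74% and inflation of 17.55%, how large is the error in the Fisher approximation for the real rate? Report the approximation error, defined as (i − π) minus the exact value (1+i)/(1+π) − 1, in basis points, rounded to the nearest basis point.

Approximate: r ≈ 22.740% − 17.550% = 5.1900%
Exact: (1 + 0.2274)/(1 + 0.1755) − 1 = 4.4151%
Error = 5.1900% − 4.4151% = 0.7749% → 77 basis points.

77 basis points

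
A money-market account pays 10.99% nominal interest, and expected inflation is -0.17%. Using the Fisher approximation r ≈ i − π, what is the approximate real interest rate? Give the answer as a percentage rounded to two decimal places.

r ≈ i − π = 10.99% − (-0.17%) = 11.16%.

11.16%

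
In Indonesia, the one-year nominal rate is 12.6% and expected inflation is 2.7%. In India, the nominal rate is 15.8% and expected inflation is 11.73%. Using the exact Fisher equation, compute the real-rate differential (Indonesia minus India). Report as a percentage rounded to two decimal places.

Indonesia: (1 + 0.1260)/(1 + 0.0270) − 1 = 9.6397%
India: (1 + 0.1580)/(1 + 0.1173) − 1 = 3.6427%
Differential = 9.6397% − 3.6427% = 5.9970% → 6.00%.

6.00%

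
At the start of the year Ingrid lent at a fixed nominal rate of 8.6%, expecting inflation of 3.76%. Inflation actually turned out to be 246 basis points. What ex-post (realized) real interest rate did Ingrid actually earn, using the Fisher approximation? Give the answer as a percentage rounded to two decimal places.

6.14%

Ex-post: 8.6% − 2.46% = 6.140%
So the realized real rate is 6.14%.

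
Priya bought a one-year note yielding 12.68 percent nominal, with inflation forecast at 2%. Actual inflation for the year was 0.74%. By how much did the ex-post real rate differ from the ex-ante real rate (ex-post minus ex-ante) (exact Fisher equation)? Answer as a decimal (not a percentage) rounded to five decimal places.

Ex-ante: (1 + 0.1268)/(1 + 0.0200) − 1 = 10.4706%
Ex-post: (1 + 0.1268)/(1 + 0.0074) − 1 = 11.8523%
Difference (ex-post − ex-ante) = 1.3817% → 0.01382.

0.01382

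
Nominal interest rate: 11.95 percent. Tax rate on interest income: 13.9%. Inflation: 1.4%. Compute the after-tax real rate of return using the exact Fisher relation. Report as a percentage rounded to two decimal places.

After-tax nominal return = 11.95% × (1 − 0.139) = 10.28895%.
1 + r = 1.1028895 / 1.01400 = 1.087662
After-tax real rate = 1.087662 − 1 → 8.77%.

8.77%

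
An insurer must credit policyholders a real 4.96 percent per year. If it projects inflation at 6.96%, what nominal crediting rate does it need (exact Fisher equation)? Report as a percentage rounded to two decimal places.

(1 + i) = (1 + r)(1 + π) = 1.04960 × 1.06960 = 1.12265216
i = 1.12265216 − 1, so the required nominal rate is 12.27%.

12.27%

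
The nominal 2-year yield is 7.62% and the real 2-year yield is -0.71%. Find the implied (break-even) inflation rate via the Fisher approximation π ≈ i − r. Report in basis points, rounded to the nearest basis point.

π ≈ i − r = 7.62% − (-0.71%) → 833 basis points.

833 basis points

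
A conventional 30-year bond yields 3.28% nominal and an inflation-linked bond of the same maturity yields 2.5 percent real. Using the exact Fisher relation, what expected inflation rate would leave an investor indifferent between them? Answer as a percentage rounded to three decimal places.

0.761%

(1 + π) = (1 + i)/(1 + r) = 1.03280 / 1.02500 = 1.007610
Break-even inflation = 1.007610 − 1 → 0.761%.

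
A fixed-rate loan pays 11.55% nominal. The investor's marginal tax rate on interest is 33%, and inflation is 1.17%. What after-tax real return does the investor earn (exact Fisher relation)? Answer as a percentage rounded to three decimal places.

After-tax nominal return = 11.55% × (1 − 0.33) = 7.7385%.
1 + r = 1.077385 / 1.01170 = 1.0649254
After-tax real rate = 1.0649254 − 1 → 6.493%.

6.493%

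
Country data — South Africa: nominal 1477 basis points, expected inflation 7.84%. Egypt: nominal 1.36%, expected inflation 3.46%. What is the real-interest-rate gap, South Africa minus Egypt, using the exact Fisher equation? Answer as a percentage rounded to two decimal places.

8.46%

South Africa: (1 + 0.1477)/(1 + 0.0784) − 1 = 6.4262%
Egypt: (1 + 0.0136)/(1 + 0.0346) − 1 = -2.0298%
Differential = 6.4262% − (-2.0298%) = 8.4560% → 8.46%.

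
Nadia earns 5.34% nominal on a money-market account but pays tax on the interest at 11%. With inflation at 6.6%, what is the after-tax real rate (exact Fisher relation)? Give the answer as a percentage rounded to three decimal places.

After-tax nominal return = 5.34% × (1 − 0.11) = 4.7526%.
1 + r = 1.047526 / 1.06600 = 0.982670
After-tax real rate = 0.982670 − 1 → -1.733%.

-1.733%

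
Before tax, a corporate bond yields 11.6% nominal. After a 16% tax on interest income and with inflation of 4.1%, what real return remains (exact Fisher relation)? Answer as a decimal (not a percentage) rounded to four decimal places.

0.0542

After-tax nominal return = 11.6% × (1 − 0.16) = 9.7440%.
1 + r = 1.09744 / 1.04100 = 1.054217
After-tax real rate = 1.054217 − 1 → 0.0542.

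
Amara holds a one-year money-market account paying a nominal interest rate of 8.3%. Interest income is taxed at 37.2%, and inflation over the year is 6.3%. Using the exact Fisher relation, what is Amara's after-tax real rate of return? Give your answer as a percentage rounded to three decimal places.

After-tax nominal return = 8.3% × (1 − 0.372) = 5.2124%.
1 + r = 1.052124 / 1.06300 = 0.989769
After-tax real rate = 0.989769 − 1 → -1.023%.

-1.023%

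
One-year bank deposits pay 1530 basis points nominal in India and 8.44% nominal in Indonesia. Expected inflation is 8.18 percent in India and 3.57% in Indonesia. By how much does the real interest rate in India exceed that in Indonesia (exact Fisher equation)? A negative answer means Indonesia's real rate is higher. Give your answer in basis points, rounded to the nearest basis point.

188 basis points

India: (1 + 0.1530)/(1 + 0.0818) − 1 = 6.5816%
Indonesia: (1 + 0.0844)/(1 + 0.0357) − 1 = 4.7021%
Differential = 6.5816% − 4.7021% = 1.8795% → 188 basis points.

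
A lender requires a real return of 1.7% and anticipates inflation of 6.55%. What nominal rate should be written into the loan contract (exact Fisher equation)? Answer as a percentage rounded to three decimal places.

8.361%

(1 + i) = (1 + r)(1 + π) = 1.01700 × 1.06550 = 1.0836135
i = 1.0836135 − 1, so the required nominal rate is 8.361%.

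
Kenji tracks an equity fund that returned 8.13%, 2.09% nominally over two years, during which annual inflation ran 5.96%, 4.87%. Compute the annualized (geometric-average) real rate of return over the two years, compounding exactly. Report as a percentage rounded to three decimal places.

Compound the nominal returns: 1.0813 × 1.0209 = 1.10389917.
Compound inflation: 1.0596 × 1.0487 = 1.11120252.
Deflate: 1.10389917 / 1.11120252 = 0.99342753.
Annualized real rate = 0.99342753^(1/2) − 1 = -0.3292% → -0.329%.

-0.329%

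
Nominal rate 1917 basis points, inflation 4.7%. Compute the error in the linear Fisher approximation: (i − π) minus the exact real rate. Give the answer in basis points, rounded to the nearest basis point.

65 basis points

Approximate: r ≈ 19.170% − 4.700% = 14.4700%
Exact: (1 + 0.1917)/(1 + 0.0470) − 1 = 13.8204%
Error = 14.4700% − 13.8204% = 0.6496% → 65 basis points.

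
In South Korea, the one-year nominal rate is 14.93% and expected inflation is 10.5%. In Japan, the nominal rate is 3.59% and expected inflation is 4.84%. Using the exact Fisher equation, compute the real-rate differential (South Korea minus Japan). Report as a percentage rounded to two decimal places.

5.20%

South Korea: (1 + 0.1493)/(1 + 0.1050) − 1 = 4.0090%
Japan: (1 + 0.0359)/(1 + 0.0484) − 1 = -1.1923%
Differential = 4.0090% − (-1.1923%) = 5.2013% → 5.20%.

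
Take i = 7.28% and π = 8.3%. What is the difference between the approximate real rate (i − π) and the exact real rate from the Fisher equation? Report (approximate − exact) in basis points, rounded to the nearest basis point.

Approximate: r ≈ 7.280% − 8.300% = -1.0200%
Exact: (1 + 0.0728)/(1 + 0.0830) − 1 = -0.9418%
Error = -1.0200% − (-0.9418%) = -0.0782% → -8 basis points.

-8 basis points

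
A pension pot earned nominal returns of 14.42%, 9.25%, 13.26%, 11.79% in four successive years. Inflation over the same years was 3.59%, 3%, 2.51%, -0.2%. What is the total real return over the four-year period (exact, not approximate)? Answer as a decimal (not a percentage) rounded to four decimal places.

0.4499

Nominal growth factor = 1.1442 × 1.0925 × 1.1326 × 1.1179 = 1.582716
Price-level growth factor = 1.0359 × 1.0300 × 1.0251 × 0.9980 = 1.091571
Real growth factor = 1.582716 / 1.091571 = 1.449943
Total real return = 1.449943 − 1 → 0.4499.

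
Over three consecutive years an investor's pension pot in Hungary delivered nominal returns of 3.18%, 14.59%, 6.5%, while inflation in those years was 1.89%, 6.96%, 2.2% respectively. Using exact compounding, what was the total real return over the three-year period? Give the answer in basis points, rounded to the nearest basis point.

1305 basis points

Compound the nominal returns: 1.0318 × 1.1459 × 1.0650 = 1.259192.
Compound inflation: 1.0189 × 1.0696 × 1.0220 = 1.113791.
Deflate: 1.259192 / 1.113791 = 1.130545.
Total real return = 1.130545 − 1 → 1305 basis points.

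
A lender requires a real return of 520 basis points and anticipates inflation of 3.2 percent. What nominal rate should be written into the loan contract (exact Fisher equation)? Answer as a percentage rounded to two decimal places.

(1 + i) = (1 + r)(1 + π) = 1.05200 × 1.03200 = 1.085664
i = 1.085664 − 1, so the required nominal rate is 8.57%.

8.57%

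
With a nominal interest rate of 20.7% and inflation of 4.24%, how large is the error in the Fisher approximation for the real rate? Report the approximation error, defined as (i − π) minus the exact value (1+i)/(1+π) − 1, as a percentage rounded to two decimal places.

Approximate: r ≈ 20.700% − 4.240% = 16.4600%
Exact: (1 + 0.2070)/(1 + 0.0424) − 1 = 15.7905%
Error = 16.4600% − 15.7905% = 0.6695% → 0.67%.

0.67%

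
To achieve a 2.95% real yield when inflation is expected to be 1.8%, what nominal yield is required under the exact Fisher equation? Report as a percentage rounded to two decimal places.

(1 + i) = (1 + r)(1 + π) = 1.02950 × 1.01800 = 1.048031
i = 1.048031 − 1, so the required nominal rate is 4.80%.

4.80%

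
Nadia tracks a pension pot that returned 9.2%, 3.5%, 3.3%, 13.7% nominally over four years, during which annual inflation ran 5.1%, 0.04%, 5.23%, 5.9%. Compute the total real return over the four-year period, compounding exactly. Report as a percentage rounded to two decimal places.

Compound the nominal returns: 1.0920 × 1.0350 × 1.0330 × 1.1370 = 1.327467.
Compound inflation: 1.0510 × 1.0004 × 1.0523 × 1.0590 = 1.171688.
Deflate: 1.327467 / 1.171688 = 1.132953.
Total real return = 1.132953 − 1 → 13.30%.

13.30%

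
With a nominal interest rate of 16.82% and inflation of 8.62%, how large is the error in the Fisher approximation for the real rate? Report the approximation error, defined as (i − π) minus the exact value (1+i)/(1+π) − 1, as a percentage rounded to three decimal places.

Approximate: r ≈ 16.820% − 8.620% = 8.2000%
Exact: (1 + 0.1682)/(1 + 0.0862) − 1 = 7.5493%
Error = 8.2000% − 7.5493% = 0.6507% → 0.651%.

0.651%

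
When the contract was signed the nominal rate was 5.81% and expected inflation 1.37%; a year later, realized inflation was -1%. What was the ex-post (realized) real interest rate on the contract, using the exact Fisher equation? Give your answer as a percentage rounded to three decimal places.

6.879%

Ex-post: (1 + 0.0581)/(1 − 0.0100) − 1 = 6.8788%
So the realized real rate is 6.879%.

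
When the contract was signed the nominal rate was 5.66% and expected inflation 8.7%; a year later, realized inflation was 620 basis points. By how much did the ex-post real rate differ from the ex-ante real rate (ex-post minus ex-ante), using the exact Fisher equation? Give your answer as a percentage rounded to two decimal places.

2.29%

Ex-ante: (1 + 0.0566)/(1 + 0.0870) − 1 = -2.7967%
Ex-post: (1 + 0.0566)/(1 + 0.0620) − 1 = -0.5085%
Difference (ex-post − ex-ante) = 2.2882% → 2.29%.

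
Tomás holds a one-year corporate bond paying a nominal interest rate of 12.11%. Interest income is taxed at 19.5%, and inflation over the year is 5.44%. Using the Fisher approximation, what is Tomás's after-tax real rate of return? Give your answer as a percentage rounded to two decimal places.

After-tax nominal return = 12.11% × (1 − 0.195) = 9.74855%.
r ≈ 9.74855% − 5.44% → 4.31%.

4.31%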